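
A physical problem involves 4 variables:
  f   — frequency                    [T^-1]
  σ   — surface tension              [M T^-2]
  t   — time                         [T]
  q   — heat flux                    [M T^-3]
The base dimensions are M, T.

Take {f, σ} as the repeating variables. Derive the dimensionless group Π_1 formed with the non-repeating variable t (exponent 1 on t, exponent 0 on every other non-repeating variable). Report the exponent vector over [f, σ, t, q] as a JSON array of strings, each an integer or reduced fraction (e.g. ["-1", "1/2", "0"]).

["1", "0", "1", "0"]

Dimensional matrix (M×T by f×σ×t×q):
  M: [ 0  1  0  1]
  T: [-1 -2  1 -3]
RREF → pivots at {f,σ} ⇒ r = 2
Repeat: f,σ; free: t,q
RREF:
  r0: [   1    0   -1    1]
  r1: [   0    1    0    1]
Fix exponent of t at 1, q at 0; solve each RREF row for its pivot's exponent:
  r0: exp(f) + (-1)·1 = 0 ⇒ exp(f) = 1
  r1: exp(σ) + (0)·1 = 0 ⇒ exp(σ) = 0
Π_1 = f · t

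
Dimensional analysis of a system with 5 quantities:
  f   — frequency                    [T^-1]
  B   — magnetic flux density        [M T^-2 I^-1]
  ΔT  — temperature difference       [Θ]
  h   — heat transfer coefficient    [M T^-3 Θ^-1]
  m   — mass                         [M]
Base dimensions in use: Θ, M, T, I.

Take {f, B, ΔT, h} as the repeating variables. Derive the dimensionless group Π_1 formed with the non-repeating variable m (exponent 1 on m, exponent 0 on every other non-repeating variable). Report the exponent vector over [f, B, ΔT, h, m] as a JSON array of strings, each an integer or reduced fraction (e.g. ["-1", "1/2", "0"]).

Exponent matrix [Θ,M,T,I] × [f,B,ΔT,h,m]:
  Θ: [ 0  0  1 -1  0]
  M: [ 0  1  0  1  1]
  T: [-1 -2  0 -3  0]
  I: [ 0 -1  0  0  0]
Row reduction gives pivot columns f,B,ΔT,h; rank = 4
Pivot set = {f,B,ΔT,h}, free = {m}
RREF:
  r0: [   1    0    0    0   -3]
  r1: [   0    1    0    0    0]
  r2: [   0    0    1    0    1]
  r3: [   0    0    0    1    1]
Fix exponent of m at 1; solve each RREF row for its pivot's exponent:
  r0: exp(f) + (-3)·1 = 0 ⇒ exp(f) = 3
  r1: exp(B) + (0)·1 = 0 ⇒ exp(B) = 0
  r2: exp(ΔT) + (1)·1 = 0 ⇒ exp(ΔT) = -1
  r3: exp(h) + (1)·1 = 0 ⇒ exp(h) = -1
Π_1 = f^3 · ΔT^-1 · h^-1 · m

["3", "0", "-1", "-1", "1"]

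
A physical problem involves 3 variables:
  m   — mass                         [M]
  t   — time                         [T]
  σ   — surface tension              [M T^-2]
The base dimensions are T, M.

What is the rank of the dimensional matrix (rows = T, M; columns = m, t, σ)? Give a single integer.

Exponent matrix [T,M] × [m,t,σ]:
  T: [ 0  1 -2]
  M: [ 1  0  1]
RREF → pivots at {m,t} ⇒ r = 2

2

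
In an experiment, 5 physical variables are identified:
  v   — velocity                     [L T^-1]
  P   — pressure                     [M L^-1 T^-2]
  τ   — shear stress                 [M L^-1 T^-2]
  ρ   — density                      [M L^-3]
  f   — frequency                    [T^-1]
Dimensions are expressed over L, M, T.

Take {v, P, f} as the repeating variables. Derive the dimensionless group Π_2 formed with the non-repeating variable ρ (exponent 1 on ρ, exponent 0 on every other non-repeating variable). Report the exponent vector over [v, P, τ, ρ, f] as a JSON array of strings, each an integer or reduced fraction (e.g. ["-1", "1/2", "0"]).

["2", "-1", "0", "1", "0"]

Write exponents as rows L,M,T / cols v,P,τ,ρ,f:
  L: [ 1 -1 -1 -3  0]
  M: [ 0  1  1  1  0]
  T: [-1 -2 -2  0 -1]
Echelon form has 3 nonzero rows (pivots: v,P,f)
Repeat: v,P,f; free: τ,ρ
RREF:
  r0: [   1    0    0   -2    0]
  r1: [   0    1    1    1    0]
  r2: [   0    0    0    0    1]
Fix exponent of ρ at 1, τ at 0; solve each RREF row for its pivot's exponent:
  r0: exp(v) + (-2)·1 = 0 ⇒ exp(v) = 2
  r1: exp(P) + (1)·1 = 0 ⇒ exp(P) = -1
  r2: exp(f) + (0)·1 = 0 ⇒ exp(f) = 0
Π_2 = v^2 · P^-1 · ρ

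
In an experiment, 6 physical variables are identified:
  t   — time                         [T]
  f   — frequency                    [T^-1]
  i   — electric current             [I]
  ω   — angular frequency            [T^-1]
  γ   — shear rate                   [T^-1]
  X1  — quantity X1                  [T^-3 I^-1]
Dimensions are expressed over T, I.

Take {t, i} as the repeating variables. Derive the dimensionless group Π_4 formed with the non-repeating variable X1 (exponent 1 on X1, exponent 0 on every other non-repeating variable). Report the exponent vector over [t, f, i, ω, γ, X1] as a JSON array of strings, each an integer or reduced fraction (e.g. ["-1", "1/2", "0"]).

["3", "0", "1", "0", "0", "1"]

Write exponents as rows T,I / cols t,f,i,ω,γ,X1:
  T: [ 1 -1  0 -1 -1 -3]
  I: [ 0  0  1  0  0 -1]
Row reduction gives pivot columns t,i; rank = 2
Pivot set = {t,i}, free = {f,ω,γ,X1}
RREF:
  r0: [   1   -1    0   -1   -1   -3]
  r1: [   0    0    1    0    0   -1]
Fix exponent of X1 at 1, f at 0, ω at 0, γ at 0; solve each RREF row for its pivot's exponent:
  r0: exp(t) + (-3)·1 = 0 ⇒ exp(t) = 3
  r1: exp(i) + (-1)·1 = 0 ⇒ exp(i) = 1
Π_4 = t^3 · i · X1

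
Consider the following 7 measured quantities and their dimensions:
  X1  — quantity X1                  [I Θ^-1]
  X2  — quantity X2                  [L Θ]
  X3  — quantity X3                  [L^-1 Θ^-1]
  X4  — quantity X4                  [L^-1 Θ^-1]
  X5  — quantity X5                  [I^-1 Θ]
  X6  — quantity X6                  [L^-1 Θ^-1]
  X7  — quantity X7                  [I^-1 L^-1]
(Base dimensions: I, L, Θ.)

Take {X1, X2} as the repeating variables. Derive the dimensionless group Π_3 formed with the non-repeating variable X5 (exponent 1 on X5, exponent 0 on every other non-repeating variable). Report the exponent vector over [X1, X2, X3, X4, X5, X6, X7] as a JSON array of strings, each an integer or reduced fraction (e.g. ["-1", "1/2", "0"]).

Write exponents as rows I,L,Θ / cols X1,X2,X3,X4,X5,X6,X7:
  I: [ 1  0  0  0 -1  0 -1]
  L: [ 0  1 -1 -1  0 -1 -1]
  Θ: [-1  1 -1 -1  1 -1  0]
Row reduction gives pivot columns X1,X2; rank = 2
Repeat: X1,X2; free: X3,X4,X5,X6,X7
RREF:
  r0: [   1    0    0    0   -1    0   -1]
  r1: [   0    1   -1   -1    0   -1   -1]
  r2: [   0    0    0    0    0    0    0]
Fix exponent of X5 at 1, X3 at 0, X4 at 0, X6 at 0, X7 at 0; solve each RREF row for its pivot's exponent:
  r0: exp(X1) + (-1)·1 = 0 ⇒ exp(X1) = 1
  r1: exp(X2) + (0)·1 = 0 ⇒ exp(X2) = 0
Π_3 = X1 · X5

["1", "0", "0", "0", "1", "0", "0"]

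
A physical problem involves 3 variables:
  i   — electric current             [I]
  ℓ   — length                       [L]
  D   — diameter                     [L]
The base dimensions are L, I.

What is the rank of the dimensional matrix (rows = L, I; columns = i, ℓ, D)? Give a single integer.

Dimensional matrix (L×I by i×ℓ×D):
  L: [ 0  1  1]
  I: [ 1  0  0]
Echelon form has 2 nonzero rows (pivots: i,ℓ)

2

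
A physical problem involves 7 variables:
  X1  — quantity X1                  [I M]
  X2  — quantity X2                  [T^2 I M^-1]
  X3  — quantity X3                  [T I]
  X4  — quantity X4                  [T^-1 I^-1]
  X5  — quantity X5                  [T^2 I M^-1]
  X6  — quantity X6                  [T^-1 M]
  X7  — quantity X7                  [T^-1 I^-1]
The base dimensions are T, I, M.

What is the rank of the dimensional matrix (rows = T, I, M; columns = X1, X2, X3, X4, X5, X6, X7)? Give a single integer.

Write exponents as rows T,I,M / cols X1,X2,X3,X4,X5,X6,X7:
  T: [ 0  2  1 -1  2 -1 -1]
  I: [ 1  1  1 -1  1  0 -1]
  M: [ 1 -1  0  0 -1  1  0]
Row reduction gives pivot columns X1,X2; rank = 2

2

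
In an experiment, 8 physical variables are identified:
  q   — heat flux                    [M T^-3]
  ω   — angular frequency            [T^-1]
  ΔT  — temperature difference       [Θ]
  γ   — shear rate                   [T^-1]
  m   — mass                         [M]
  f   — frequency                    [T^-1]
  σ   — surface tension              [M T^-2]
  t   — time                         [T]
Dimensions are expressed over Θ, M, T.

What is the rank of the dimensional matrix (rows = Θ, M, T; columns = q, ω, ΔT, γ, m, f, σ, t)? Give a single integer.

3

Write exponents as rows Θ,M,T / cols q,ω,ΔT,γ,m,f,σ,t:
  Θ: [ 0  0  1  0  0  0  0  0]
  M: [ 1  0  0  0  1  0  1  0]
  T: [-3 -1  0 -1  0 -1 -2  1]
RREF → pivots at {q,ω,ΔT} ⇒ r = 3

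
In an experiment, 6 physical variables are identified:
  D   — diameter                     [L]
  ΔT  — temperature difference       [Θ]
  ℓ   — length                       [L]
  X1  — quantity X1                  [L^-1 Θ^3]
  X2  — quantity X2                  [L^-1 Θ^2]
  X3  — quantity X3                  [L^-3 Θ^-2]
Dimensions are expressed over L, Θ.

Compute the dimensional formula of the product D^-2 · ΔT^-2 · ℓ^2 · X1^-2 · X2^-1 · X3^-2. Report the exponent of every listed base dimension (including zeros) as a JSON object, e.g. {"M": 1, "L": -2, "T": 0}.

{"L": 9, "Θ": -6}

Write exponents as rows L,Θ / cols D,ΔT,ℓ,X1,X2,X3:
  L: [ 1  0  1 -1 -1 -3]
  Θ: [ 0  1  0  3  2 -2]
  [L]: (-2)·1+(-2)·0+(2)·1+(-2)·-1+(-1)·-1+(-2)·-3 = 9
  [Θ]: (-2)·0+(-2)·1+(2)·0+(-2)·3+(-1)·2+(-2)·-2 = -6
⇒ L^9 Θ^-6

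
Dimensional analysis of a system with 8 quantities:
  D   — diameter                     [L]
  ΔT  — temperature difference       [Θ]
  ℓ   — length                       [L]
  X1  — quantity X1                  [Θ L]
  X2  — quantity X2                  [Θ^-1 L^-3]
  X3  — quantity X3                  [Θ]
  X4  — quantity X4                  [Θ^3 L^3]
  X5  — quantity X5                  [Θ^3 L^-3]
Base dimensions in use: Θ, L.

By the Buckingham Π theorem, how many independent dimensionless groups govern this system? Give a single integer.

6

Write exponents as rows Θ,L / cols D,ΔT,ℓ,X1,X2,X3,X4,X5:
  Θ: [ 0  1  0  1 -1  1  3  3]
  L: [ 1  0  1  1 -3  0  3 -3]
Echelon form has 2 nonzero rows (pivots: D,ΔT)
8 vars − rank 2 = 6 Π groups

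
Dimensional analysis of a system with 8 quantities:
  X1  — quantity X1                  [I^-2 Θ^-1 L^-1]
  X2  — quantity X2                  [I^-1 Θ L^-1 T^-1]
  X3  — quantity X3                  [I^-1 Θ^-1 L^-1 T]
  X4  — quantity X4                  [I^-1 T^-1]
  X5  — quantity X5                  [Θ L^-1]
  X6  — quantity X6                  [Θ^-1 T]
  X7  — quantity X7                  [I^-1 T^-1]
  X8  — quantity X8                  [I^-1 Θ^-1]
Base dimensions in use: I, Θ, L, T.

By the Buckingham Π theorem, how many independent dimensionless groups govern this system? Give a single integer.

Dimensional matrix (I×Θ×L×T by X1×X2×X3×X4×X5×X6×X7×X8):
  I: [-2 -1 -1 -1  0  0 -1 -1]
  Θ: [-1  1 -1  0  1 -1  0 -1]
  L: [-1 -1 -1  0 -1  0  0  0]
  T: [ 0 -1  1 -1  0  1 -1  0]
Row reduction gives pivot columns X1,X2,X3; rank = 3
8 vars − rank 3 = 5 Π groups

5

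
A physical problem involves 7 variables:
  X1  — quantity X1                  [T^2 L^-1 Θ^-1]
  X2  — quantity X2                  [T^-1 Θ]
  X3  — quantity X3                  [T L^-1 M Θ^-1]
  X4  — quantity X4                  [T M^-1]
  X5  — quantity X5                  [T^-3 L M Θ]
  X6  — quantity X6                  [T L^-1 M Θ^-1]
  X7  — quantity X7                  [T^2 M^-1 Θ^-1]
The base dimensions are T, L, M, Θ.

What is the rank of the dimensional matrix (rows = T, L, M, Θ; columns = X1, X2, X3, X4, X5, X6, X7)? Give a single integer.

3

Dimensional matrix (T×L×M×Θ by X1×X2×X3×X4×X5×X6×X7):
  T: [ 2 -1  1  1 -3  1  2]
  L: [-1  0 -1  0  1 -1  0]
  M: [ 0  0  1 -1  1  1 -1]
  Θ: [-1  1 -1  0  1 -1 -1]
RREF → pivots at {X1,X2,X3} ⇒ r = 3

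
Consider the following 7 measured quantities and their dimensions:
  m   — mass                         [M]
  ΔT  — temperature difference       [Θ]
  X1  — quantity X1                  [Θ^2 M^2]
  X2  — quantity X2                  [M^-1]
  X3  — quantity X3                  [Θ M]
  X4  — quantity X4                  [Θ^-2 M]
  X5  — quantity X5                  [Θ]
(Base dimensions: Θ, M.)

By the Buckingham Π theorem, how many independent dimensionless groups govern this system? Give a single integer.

Write exponents as rows Θ,M / cols m,ΔT,X1,X2,X3,X4,X5:
  Θ: [ 0  1  2  0  1 -2  1]
  M: [ 1  0  2 -1  1  1  0]
RREF → pivots at {m,ΔT} ⇒ r = 2
Π count = n − r = 7 − 2 = 5

5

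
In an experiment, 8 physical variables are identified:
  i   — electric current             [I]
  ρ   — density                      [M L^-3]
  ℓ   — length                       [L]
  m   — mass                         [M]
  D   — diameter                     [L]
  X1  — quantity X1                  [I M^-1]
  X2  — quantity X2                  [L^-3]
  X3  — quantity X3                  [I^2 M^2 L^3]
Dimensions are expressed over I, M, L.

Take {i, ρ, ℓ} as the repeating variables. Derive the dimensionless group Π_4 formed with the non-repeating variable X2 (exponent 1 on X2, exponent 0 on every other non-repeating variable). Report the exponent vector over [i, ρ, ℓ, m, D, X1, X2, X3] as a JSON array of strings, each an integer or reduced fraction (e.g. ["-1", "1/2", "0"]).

["0", "0", "3", "0", "0", "0", "1", "0"]

Exponent matrix [I,M,L] × [i,ρ,ℓ,m,D,X1,X2,X3]:
  I: [ 1  0  0  0  0  1  0  2]
  M: [ 0  1  0  1  0 -1  0  2]
  L: [ 0 -3  1  0  1  0 -3  3]
Row reduction gives pivot columns i,ρ,ℓ; rank = 3
Pivot set = {i,ρ,ℓ}, free = {m,D,X1,X2,X3}
RREF:
  r0: [   1    0    0    0    0    1    0    2]
  r1: [   0    1    0    1    0   -1    0    2]
  r2: [   0    0    1    3    1   -3   -3    9]
Fix exponent of X2 at 1, m at 0, D at 0, X1 at 0, X3 at 0; solve each RREF row for its pivot's exponent:
  r0: exp(i) + (0)·1 = 0 ⇒ exp(i) = 0
  r1: exp(ρ) + (0)·1 = 0 ⇒ exp(ρ) = 0
  r2: exp(ℓ) + (-3)·1 = 0 ⇒ exp(ℓ) = 3
Π_4 = ℓ^3 · X2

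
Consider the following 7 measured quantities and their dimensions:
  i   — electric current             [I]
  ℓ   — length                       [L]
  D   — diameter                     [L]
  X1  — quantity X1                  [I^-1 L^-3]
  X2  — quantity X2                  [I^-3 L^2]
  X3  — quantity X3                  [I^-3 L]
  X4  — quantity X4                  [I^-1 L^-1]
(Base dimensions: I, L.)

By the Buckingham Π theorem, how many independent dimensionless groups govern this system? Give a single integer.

5

Exponent matrix [I,L] × [i,ℓ,D,X1,X2,X3,X4]:
  I: [ 1  0  0 -1 -3 -3 -1]
  L: [ 0  1  1 -3  2  1 -1]
RREF → pivots at {i,ℓ} ⇒ r = 2
7 vars − rank 2 = 5 Π groups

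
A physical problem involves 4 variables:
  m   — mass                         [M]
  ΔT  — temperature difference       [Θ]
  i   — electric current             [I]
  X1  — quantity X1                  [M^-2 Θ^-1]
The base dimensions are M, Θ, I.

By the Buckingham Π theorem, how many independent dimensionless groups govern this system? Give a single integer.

1

Dimensional matrix (M×Θ×I by m×ΔT×i×X1):
  M: [ 1  0  0 -2]
  Θ: [ 0  1  0 -1]
  I: [ 0  0  1  0]
Echelon form has 3 nonzero rows (pivots: m,ΔT,i)
Π count = n − r = 4 − 3 = 1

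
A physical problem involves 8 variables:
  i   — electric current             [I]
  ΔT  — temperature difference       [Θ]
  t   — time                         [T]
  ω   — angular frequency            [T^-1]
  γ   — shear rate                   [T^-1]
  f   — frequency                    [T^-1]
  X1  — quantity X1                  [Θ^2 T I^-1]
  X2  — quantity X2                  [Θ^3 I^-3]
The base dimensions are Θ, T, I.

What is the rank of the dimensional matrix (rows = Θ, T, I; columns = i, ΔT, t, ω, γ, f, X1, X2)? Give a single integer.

Write exponents as rows Θ,T,I / cols i,ΔT,t,ω,γ,f,X1,X2:
  Θ: [ 0  1  0  0  0  0  2  3]
  T: [ 0  0  1 -1 -1 -1  1  0]
  I: [ 1  0  0  0  0  0 -1 -3]
Echelon form has 3 nonzero rows (pivots: i,ΔT,t)

3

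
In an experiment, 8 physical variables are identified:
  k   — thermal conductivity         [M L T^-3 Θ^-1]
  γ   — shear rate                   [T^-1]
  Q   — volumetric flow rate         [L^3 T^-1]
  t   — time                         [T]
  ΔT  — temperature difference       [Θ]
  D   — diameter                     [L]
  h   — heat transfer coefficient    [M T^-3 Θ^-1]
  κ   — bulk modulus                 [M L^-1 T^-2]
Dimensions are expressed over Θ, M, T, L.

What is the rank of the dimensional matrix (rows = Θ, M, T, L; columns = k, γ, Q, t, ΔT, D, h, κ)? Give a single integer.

Write exponents as rows Θ,M,T,L / cols k,γ,Q,t,ΔT,D,h,κ:
  Θ: [-1  0  0  0  1  0 -1  0]
  M: [ 1  0  0  0  0  0  1  1]
  T: [-3 -1 -1  1  0  0 -3 -2]
  L: [ 1  0  3  0  0  1  0 -1]
Row reduction gives pivot columns k,γ,Q,ΔT; rank = 4

4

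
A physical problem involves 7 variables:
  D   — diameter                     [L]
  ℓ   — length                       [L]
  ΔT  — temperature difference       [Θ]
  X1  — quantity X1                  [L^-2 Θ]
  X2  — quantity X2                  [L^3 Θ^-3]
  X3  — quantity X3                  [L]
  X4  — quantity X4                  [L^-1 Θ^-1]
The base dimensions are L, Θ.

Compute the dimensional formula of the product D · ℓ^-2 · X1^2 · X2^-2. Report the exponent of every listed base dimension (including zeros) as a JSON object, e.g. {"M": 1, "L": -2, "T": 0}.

Write exponents as rows L,Θ / cols D,ℓ,ΔT,X1,X2,X3,X4:
  L: [ 1  1  0 -2  3  1 -1]
  Θ: [ 0  0  1  1 -3  0 -1]
  [L]: (1)·1+(-2)·1+(2)·-2+(-2)·3 = -11
  [Θ]: (1)·0+(-2)·0+(2)·1+(-2)·-3 = 8
⇒ L^-11 Θ^8

{"L": -11, "Θ": 8}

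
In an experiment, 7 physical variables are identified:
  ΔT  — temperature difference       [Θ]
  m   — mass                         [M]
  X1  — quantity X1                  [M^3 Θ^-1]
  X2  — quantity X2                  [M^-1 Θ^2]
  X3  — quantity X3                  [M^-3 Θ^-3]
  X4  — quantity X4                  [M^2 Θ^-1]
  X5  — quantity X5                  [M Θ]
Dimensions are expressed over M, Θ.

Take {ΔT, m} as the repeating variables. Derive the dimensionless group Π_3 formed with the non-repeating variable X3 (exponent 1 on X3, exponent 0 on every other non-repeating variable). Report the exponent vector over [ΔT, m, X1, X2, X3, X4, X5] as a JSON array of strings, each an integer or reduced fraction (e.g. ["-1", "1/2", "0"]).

Exponent matrix [M,Θ] × [ΔT,m,X1,X2,X3,X4,X5]:
  M: [ 0  1  3 -1 -3  2  1]
  Θ: [ 1  0 -1  2 -3 -1  1]
Row reduction gives pivot columns ΔT,m; rank = 2
Repeat: ΔT,m; free: X1,X2,X3,X4,X5
RREF:
  r0: [   1    0   -1    2   -3   -1    1]
  r1: [   0    1    3   -1   -3    2    1]
Fix exponent of X3 at 1, X1 at 0, X2 at 0, X4 at 0, X5 at 0; solve each RREF row for its pivot's exponent:
  r0: exp(ΔT) + (-3)·1 = 0 ⇒ exp(ΔT) = 3
  r1: exp(m) + (-3)·1 = 0 ⇒ exp(m) = 3
Π_3 = ΔT^3 · m^3 · X3

["3", "3", "0", "0", "1", "0", "0"]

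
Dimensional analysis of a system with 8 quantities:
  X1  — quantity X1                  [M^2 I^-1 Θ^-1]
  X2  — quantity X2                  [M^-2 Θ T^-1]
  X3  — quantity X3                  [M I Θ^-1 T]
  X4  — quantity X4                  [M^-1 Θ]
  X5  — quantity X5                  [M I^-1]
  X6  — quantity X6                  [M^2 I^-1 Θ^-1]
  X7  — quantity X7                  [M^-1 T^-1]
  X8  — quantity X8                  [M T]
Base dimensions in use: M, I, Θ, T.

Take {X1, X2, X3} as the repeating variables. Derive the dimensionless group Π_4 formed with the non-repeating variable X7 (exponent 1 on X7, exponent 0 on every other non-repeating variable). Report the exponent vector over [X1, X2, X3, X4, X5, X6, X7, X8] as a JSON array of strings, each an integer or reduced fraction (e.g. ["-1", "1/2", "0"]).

Dimensional matrix (M×I×Θ×T by X1×X2×X3×X4×X5×X6×X7×X8):
  M: [ 2 -2  1 -1  1  2 -1  1]
  I: [-1  0  1  0 -1 -1  0  0]
  Θ: [-1  1 -1  1  0 -1  0  0]
  T: [ 0 -1  1  0  0  0 -1  1]
Echelon form has 3 nonzero rows (pivots: X1,X2,X3)
Repeat: X1,X2,X3; free: X4,X5,X6,X7,X8
RREF:
  r0: [   1    0    0   -1    0    1    1   -1]
  r1: [   0    1    0   -1   -1    0    2   -2]
  r2: [   0    0    1   -1   -1    0    1   -1]
  r3: [   0    0    0    0    0    0    0    0]
Fix exponent of X7 at 1, X4 at 0, X5 at 0, X6 at 0, X8 at 0; solve each RREF row for its pivot's exponent:
  r0: exp(X1) + (1)·1 = 0 ⇒ exp(X1) = -1
  r1: exp(X2) + (2)·1 = 0 ⇒ exp(X2) = -2
  r2: exp(X3) + (1)·1 = 0 ⇒ exp(X3) = -1
Π_4 = X1^-1 · X2^-2 · X3^-1 · X7

["-1", "-2", "-1", "0", "0", "0", "1", "0"]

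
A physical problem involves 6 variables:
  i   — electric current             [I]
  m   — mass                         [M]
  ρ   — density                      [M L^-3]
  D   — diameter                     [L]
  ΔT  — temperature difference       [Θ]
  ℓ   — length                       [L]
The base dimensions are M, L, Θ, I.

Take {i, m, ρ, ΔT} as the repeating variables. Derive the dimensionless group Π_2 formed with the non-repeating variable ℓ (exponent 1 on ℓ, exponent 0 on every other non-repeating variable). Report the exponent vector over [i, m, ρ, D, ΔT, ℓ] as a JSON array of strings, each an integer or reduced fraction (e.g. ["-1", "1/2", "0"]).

Dimensional matrix (M×L×Θ×I by i×m×ρ×D×ΔT×ℓ):
  M: [ 0  1  1  0  0  0]
  L: [ 0  0 -3  1  0  1]
  Θ: [ 0  0  0  0  1  0]
  I: [ 1  0  0  0  0  0]
Row reduction gives pivot columns i,m,ρ,ΔT; rank = 4
Repeat: i,m,ρ,ΔT; free: D,ℓ
RREF:
  r0: [   1    0    0    0    0    0]
  r1: [   0    1    0  1/3    0  1/3]
  r2: [   0    0    1 -1/3    0 -1/3]
  r3: [   0    0    0    0    1    0]
Fix exponent of ℓ at 1, D at 0; solve each RREF row for its pivot's exponent:
  r0: exp(i) + (0)·1 = 0 ⇒ exp(i) = 0
  r1: exp(m) + (1/3)·1 = 0 ⇒ exp(m) = -1/3
  r2: exp(ρ) + (-1/3)·1 = 0 ⇒ exp(ρ) = 1/3
  r3: exp(ΔT) + (0)·1 = 0 ⇒ exp(ΔT) = 0
Π_2 = m^(-1/3) · ρ^(1/3) · ℓ

["0", "-1/3", "1/3", "0", "0", "1"]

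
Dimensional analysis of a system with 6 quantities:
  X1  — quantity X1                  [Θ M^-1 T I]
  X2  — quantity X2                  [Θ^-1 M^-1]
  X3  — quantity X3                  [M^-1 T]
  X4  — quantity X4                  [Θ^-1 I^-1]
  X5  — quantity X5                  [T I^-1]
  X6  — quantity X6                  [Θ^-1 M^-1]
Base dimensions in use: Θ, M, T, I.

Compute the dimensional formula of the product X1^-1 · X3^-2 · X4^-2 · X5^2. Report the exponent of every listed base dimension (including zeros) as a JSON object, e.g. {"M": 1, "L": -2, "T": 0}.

{"Θ": 1, "M": 3, "T": -1, "I": -1}

Dimensional matrix (Θ×M×T×I by X1×X2×X3×X4×X5×X6):
  Θ: [ 1 -1  0 -1  0 -1]
  M: [-1 -1 -1  0  0 -1]
  T: [ 1  0  1  0  1  0]
  I: [ 1  0  0 -1 -1  0]
  [Θ]: (-1)·1+(-2)·0+(-2)·-1+(2)·0 = 1
  [M]: (-1)·-1+(-2)·-1+(-2)·0+(2)·0 = 3
  [T]: (-1)·1+(-2)·1+(-2)·0+(2)·1 = -1
  [I]: (-1)·1+(-2)·0+(-2)·-1+(2)·-1 = -1
⇒ Θ M^3 T^-1 I^-1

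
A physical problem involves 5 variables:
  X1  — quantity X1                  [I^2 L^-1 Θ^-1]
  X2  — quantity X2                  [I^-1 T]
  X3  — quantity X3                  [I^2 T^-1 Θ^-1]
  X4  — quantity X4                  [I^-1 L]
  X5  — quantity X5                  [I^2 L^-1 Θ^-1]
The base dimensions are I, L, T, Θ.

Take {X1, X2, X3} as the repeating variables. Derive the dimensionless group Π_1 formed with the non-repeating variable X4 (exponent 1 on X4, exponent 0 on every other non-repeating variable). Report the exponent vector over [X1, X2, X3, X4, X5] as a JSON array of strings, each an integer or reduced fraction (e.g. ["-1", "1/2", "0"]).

["1", "-1", "-1", "1", "0"]

Dimensional matrix (I×L×T×Θ by X1×X2×X3×X4×X5):
  I: [ 2 -1  2 -1  2]
  L: [-1  0  0  1 -1]
  T: [ 0  1 -1  0  0]
  Θ: [-1  0 -1  0 -1]
Echelon form has 3 nonzero rows (pivots: X1,X2,X3)
Pivot set = {X1,X2,X3}, free = {X4,X5}
RREF:
  r0: [   1    0    0   -1    1]
  r1: [   0    1    0    1    0]
  r2: [   0    0    1    1    0]
  r3: [   0    0    0    0    0]
Fix exponent of X4 at 1, X5 at 0; solve each RREF row for its pivot's exponent:
  r0: exp(X1) + (-1)·1 = 0 ⇒ exp(X1) = 1
  r1: exp(X2) + (1)·1 = 0 ⇒ exp(X2) = -1
  r2: exp(X3) + (1)·1 = 0 ⇒ exp(X3) = -1
Π_1 = X1 · X2^-1 · X3^-1 · X4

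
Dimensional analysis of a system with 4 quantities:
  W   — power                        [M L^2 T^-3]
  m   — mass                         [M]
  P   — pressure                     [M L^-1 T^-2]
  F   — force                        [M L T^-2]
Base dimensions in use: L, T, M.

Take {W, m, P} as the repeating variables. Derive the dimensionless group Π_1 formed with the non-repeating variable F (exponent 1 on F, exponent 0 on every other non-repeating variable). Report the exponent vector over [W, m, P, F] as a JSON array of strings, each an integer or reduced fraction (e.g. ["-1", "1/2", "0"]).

["-4/7", "-2/7", "-1/7", "1"]

Write exponents as rows L,T,M / cols W,m,P,F:
  L: [ 2  0 -1  1]
  T: [-3  0 -2 -2]
  M: [ 1  1  1  1]
RREF → pivots at {W,m,P} ⇒ r = 3
Repeat: W,m,P; free: F
RREF:
  r0: [   1    0    0  4/7]
  r1: [   0    1    0  2/7]
  r2: [   0    0    1  1/7]
Fix exponent of F at 1; solve each RREF row for its pivot's exponent:
  r0: exp(W) + (4/7)·1 = 0 ⇒ exp(W) = -4/7
  r1: exp(m) + (2/7)·1 = 0 ⇒ exp(m) = -2/7
  r2: exp(P) + (1/7)·1 = 0 ⇒ exp(P) = -1/7
Π_1 = W^(-4/7) · m^(-2/7) · P^(-1/7) · F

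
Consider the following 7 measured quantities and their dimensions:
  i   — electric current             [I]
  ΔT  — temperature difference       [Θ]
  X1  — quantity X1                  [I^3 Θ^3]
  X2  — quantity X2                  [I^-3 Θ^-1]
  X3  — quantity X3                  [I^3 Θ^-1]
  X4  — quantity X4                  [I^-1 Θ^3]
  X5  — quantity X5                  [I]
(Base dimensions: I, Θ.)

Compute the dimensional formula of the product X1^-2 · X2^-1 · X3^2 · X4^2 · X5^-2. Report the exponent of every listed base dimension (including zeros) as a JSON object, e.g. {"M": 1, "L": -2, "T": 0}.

{"I": -1, "Θ": -1}

Exponent matrix [I,Θ] × [i,ΔT,X1,X2,X3,X4,X5]:
  I: [ 1  0  3 -3  3 -1  1]
  Θ: [ 0  1  3 -1 -1  3  0]
  [I]: (-2)·3+(-1)·-3+(2)·3+(2)·-1+(-2)·1 = -1
  [Θ]: (-2)·3+(-1)·-1+(2)·-1+(2)·3+(-2)·0 = -1
⇒ I^-1 Θ^-1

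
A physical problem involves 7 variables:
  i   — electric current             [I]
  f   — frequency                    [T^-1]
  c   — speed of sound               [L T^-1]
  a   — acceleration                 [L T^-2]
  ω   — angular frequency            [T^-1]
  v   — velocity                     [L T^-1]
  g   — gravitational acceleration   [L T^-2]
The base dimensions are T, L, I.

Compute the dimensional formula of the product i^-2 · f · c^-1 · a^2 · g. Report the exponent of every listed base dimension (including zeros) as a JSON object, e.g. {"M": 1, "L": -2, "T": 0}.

Dimensional matrix (T×L×I by i×f×c×a×ω×v×g):
  T: [ 0 -1 -1 -2 -1 -1 -2]
  L: [ 0  0  1  1  0  1  1]
  I: [ 1  0  0  0  0  0  0]
  [T]: (-2)·0+(1)·-1+(-1)·-1+(2)·-2+(1)·-2 = -6
  [L]: (-2)·0+(1)·0+(-1)·1+(2)·1+(1)·1 = 2
  [I]: (-2)·1+(1)·0+(-1)·0+(2)·0+(1)·0 = -2
⇒ T^-6 L^2 I^-2

{"T": -6, "L": 2, "I": -2}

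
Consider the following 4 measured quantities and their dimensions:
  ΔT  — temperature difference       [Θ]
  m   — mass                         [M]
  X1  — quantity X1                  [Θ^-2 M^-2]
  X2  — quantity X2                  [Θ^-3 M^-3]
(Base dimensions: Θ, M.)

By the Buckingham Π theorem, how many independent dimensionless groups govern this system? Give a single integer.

2

Exponent matrix [Θ,M] × [ΔT,m,X1,X2]:
  Θ: [ 1  0 -2 -3]
  M: [ 0  1 -2 -3]
Row reduction gives pivot columns ΔT,m; rank = 2
n=4, r=2 ⇒ 2 dimensionless groups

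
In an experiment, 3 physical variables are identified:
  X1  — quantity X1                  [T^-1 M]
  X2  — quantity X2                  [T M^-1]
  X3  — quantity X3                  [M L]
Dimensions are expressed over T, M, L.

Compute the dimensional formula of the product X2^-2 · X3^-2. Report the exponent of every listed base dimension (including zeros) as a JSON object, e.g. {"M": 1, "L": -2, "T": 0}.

Write exponents as rows T,M,L / cols X1,X2,X3:
  T: [-1  1  0]
  M: [ 1 -1  1]
  L: [ 0  0  1]
  [T]: (-2)·1+(-2)·0 = -2
  [M]: (-2)·-1+(-2)·1 = 0
  [L]: (-2)·0+(-2)·1 = -2
⇒ T^-2 L^-2

{"T": -2, "M": 0, "L": -2}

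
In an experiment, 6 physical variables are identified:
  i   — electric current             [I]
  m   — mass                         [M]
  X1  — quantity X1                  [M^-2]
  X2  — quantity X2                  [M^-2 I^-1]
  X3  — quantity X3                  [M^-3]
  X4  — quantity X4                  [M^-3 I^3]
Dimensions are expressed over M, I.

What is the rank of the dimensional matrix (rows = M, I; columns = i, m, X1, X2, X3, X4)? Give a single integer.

2

Write exponents as rows M,I / cols i,m,X1,X2,X3,X4:
  M: [ 0  1 -2 -2 -3 -3]
  I: [ 1  0  0 -1  0  3]
Row reduction gives pivot columns i,m; rank = 2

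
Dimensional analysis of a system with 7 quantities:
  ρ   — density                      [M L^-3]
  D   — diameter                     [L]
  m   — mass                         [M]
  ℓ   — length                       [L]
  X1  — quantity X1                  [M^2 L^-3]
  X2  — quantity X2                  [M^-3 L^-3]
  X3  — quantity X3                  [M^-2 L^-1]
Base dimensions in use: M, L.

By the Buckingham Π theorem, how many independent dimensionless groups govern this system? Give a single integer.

5

Dimensional matrix (M×L by ρ×D×m×ℓ×X1×X2×X3):
  M: [ 1  0  1  0  2 -3 -2]
  L: [-3  1  0  1 -3 -3 -1]
Row reduction gives pivot columns ρ,D; rank = 2
7 vars − rank 2 = 5 Π groups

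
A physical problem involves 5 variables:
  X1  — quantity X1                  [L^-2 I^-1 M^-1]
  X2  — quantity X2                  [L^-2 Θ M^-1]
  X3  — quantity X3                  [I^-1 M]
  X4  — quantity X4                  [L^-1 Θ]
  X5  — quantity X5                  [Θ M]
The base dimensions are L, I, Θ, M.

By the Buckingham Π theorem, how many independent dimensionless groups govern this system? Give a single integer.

Write exponents as rows L,I,Θ,M / cols X1,X2,X3,X4,X5:
  L: [-2 -2  0 -1  0]
  I: [-1  0 -1  0  0]
  Θ: [ 0  1  0  1  1]
  M: [-1 -1  1  0  1]
RREF → pivots at {X1,X2,X3} ⇒ r = 3
n=5, r=3 ⇒ 2 dimensionless groups

2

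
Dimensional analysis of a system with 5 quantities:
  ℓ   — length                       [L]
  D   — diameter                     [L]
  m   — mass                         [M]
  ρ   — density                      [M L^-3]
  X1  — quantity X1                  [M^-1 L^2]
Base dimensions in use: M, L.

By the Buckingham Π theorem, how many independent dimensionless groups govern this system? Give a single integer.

3

Dimensional matrix (M×L by ℓ×D×m×ρ×X1):
  M: [ 0  0  1  1 -1]
  L: [ 1  1  0 -3  2]
Echelon form has 2 nonzero rows (pivots: ℓ,m)
5 vars − rank 2 = 3 Π groups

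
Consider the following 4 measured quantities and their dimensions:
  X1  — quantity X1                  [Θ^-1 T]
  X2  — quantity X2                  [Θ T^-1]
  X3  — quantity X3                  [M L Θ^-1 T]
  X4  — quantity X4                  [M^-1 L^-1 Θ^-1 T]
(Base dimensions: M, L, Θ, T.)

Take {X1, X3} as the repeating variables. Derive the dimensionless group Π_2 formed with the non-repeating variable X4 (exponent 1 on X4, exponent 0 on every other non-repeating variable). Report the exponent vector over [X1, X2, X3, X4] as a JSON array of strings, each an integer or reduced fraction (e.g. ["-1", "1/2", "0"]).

Dimensional matrix (M×L×Θ×T by X1×X2×X3×X4):
  M: [ 0  0  1 -1]
  L: [ 0  0  1 -1]
  Θ: [-1  1 -1 -1]
  T: [ 1 -1  1  1]
Row reduction gives pivot columns X1,X3; rank = 2
Pivot set = {X1,X3}, free = {X2,X4}
RREF:
  r0: [   1   -1    0    2]
  r1: [   0    0    1   -1]
  r2: [   0    0    0    0]
  r3: [   0    0    0    0]
Fix exponent of X4 at 1, X2 at 0; solve each RREF row for its pivot's exponent:
  r0: exp(X1) + (2)·1 = 0 ⇒ exp(X1) = -2
  r1: exp(X3) + (-1)·1 = 0 ⇒ exp(X3) = 1
Π_2 = X1^-2 · X3 · X4

["-2", "0", "1", "1"]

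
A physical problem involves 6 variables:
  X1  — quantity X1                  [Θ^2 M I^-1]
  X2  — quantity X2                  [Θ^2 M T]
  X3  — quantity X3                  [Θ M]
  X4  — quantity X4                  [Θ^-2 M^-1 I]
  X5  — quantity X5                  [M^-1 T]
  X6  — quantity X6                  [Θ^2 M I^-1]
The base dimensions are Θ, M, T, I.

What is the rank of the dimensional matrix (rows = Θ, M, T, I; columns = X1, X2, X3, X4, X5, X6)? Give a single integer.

3

Exponent matrix [Θ,M,T,I] × [X1,X2,X3,X4,X5,X6]:
  Θ: [ 2  2  1 -2  0  2]
  M: [ 1  1  1 -1 -1  1]
  T: [ 0  1  0  0  1  0]
  I: [-1  0  0  1  0 -1]
Echelon form has 3 nonzero rows (pivots: X1,X2,X3)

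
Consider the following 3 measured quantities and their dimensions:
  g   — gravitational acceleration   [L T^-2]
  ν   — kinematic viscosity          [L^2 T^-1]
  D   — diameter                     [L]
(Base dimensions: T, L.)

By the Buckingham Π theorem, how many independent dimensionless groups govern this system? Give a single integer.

Write exponents as rows T,L / cols g,ν,D:
  T: [-2 -1  0]
  L: [ 1  2  1]
RREF → pivots at {g,ν} ⇒ r = 2
Π count = n − r = 3 − 2 = 1

1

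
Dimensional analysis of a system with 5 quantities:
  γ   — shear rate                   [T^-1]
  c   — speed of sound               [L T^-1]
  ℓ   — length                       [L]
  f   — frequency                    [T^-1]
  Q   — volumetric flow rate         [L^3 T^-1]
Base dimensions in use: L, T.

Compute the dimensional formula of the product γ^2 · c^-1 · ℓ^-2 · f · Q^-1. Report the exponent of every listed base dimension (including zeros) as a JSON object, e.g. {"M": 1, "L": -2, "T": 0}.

Write exponents as rows L,T / cols γ,c,ℓ,f,Q:
  L: [ 0  1  1  0  3]
  T: [-1 -1  0 -1 -1]
  [L]: (2)·0+(-1)·1+(-2)·1+(1)·0+(-1)·3 = -6
  [T]: (2)·-1+(-1)·-1+(-2)·0+(1)·-1+(-1)·-1 = -1
⇒ L^-6 T^-1

{"L": -6, "T": -1}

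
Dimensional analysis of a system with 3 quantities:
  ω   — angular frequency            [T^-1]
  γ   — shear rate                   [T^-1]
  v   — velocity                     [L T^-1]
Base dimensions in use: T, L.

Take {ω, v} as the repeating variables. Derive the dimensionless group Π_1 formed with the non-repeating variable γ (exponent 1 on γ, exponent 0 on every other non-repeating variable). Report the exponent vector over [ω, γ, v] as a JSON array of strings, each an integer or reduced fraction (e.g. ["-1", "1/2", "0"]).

["-1", "1", "0"]

Exponent matrix [T,L] × [ω,γ,v]:
  T: [-1 -1 -1]
  L: [ 0  0  1]
Echelon form has 2 nonzero rows (pivots: ω,v)
Pivot set = {ω,v}, free = {γ}
RREF:
  r0: [   1    1    0]
  r1: [   0    0    1]
Fix exponent of γ at 1; solve each RREF row for its pivot's exponent:
  r0: exp(ω) + (1)·1 = 0 ⇒ exp(ω) = -1
  r1: exp(v) + (0)·1 = 0 ⇒ exp(v) = 0
Π_1 = ω^-1 · γ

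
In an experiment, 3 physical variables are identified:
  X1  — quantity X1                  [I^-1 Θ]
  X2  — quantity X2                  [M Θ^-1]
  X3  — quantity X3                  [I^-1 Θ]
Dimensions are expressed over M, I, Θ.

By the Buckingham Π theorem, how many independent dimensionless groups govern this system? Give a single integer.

1

Dimensional matrix (M×I×Θ by X1×X2×X3):
  M: [ 0  1  0]
  I: [-1  0 -1]
  Θ: [ 1 -1  1]
RREF → pivots at {X1,X2} ⇒ r = 2
n=3, r=2 ⇒ 1 dimensionless group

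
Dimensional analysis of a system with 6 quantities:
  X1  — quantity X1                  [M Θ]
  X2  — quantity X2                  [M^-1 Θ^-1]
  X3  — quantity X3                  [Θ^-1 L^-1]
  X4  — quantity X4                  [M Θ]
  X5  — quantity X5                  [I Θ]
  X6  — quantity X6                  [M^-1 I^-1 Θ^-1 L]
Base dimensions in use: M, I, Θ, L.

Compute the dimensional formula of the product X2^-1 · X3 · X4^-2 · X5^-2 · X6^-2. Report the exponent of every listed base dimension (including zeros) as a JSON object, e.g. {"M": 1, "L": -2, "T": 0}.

{"M": 1, "I": 0, "Θ": -2, "L": -3}

Dimensional matrix (M×I×Θ×L by X1×X2×X3×X4×X5×X6):
  M: [ 1 -1  0  1  0 -1]
  I: [ 0  0  0  0  1 -1]
  Θ: [ 1 -1 -1  1  1 -1]
  L: [ 0  0 -1  0  0  1]
  [M]: (-1)·-1+(1)·0+(-2)·1+(-2)·0+(-2)·-1 = 1
  [I]: (-1)·0+(1)·0+(-2)·0+(-2)·1+(-2)·-1 = 0
  [Θ]: (-1)·-1+(1)·-1+(-2)·1+(-2)·1+(-2)·-1 = -2
  [L]: (-1)·0+(1)·-1+(-2)·0+(-2)·0+(-2)·1 = -3
⇒ M Θ^-2 L^-3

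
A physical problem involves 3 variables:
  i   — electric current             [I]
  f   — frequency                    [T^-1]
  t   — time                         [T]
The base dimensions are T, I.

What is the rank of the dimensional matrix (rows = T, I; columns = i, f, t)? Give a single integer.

2

Dimensional matrix (T×I by i×f×t):
  T: [ 0 -1  1]
  I: [ 1  0  0]
Echelon form has 2 nonzero rows (pivots: i,f)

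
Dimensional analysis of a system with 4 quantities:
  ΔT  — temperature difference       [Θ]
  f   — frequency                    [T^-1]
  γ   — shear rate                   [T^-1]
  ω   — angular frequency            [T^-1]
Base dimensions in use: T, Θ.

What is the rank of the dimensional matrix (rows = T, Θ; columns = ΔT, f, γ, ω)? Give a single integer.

2

Dimensional matrix (T×Θ by ΔT×f×γ×ω):
  T: [ 0 -1 -1 -1]
  Θ: [ 1  0  0  0]
Echelon form has 2 nonzero rows (pivots: ΔT,f)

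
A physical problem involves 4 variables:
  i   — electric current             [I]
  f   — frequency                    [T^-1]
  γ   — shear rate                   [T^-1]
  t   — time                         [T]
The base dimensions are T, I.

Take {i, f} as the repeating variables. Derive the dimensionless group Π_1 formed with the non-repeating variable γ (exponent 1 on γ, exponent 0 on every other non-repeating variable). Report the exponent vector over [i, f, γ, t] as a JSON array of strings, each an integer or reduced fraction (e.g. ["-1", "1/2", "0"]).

Exponent matrix [T,I] × [i,f,γ,t]:
  T: [ 0 -1 -1  1]
  I: [ 1  0  0  0]
RREF → pivots at {i,f} ⇒ r = 2
Repeat: i,f; free: γ,t
RREF:
  r0: [   1    0    0    0]
  r1: [   0    1    1   -1]
Fix exponent of γ at 1, t at 0; solve each RREF row for its pivot's exponent:
  r0: exp(i) + (0)·1 = 0 ⇒ exp(i) = 0
  r1: exp(f) + (1)·1 = 0 ⇒ exp(f) = -1
Π_1 = f^-1 · γ

["0", "-1", "1", "0"]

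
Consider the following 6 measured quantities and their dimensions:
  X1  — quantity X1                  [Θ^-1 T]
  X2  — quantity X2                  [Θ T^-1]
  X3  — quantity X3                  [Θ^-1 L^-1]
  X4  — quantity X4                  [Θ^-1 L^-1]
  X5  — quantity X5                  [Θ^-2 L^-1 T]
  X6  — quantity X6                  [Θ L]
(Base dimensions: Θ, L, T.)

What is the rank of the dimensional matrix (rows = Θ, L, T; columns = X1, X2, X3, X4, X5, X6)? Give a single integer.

2

Exponent matrix [Θ,L,T] × [X1,X2,X3,X4,X5,X6]:
  Θ: [-1  1 -1 -1 -2  1]
  L: [ 0  0 -1 -1 -1  1]
  T: [ 1 -1  0  0  1  0]
Row reduction gives pivot columns X1,X3; rank = 2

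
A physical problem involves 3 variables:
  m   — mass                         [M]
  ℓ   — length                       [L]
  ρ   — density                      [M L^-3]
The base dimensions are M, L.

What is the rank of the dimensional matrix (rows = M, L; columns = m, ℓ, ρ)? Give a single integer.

2

Dimensional matrix (M×L by m×ℓ×ρ):
  M: [ 1  0  1]
  L: [ 0  1 -3]
RREF → pivots at {m,ℓ} ⇒ r = 2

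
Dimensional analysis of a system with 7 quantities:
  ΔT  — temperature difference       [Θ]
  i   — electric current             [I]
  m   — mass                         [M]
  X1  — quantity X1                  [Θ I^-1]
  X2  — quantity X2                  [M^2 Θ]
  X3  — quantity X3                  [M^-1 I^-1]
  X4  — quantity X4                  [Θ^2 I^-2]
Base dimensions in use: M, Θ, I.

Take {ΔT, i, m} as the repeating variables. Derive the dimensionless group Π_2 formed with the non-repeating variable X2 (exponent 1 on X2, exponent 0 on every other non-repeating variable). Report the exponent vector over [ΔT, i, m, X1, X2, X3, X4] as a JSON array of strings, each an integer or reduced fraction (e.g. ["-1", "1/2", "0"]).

["-1", "0", "-2", "0", "1", "0", "0"]

Dimensional matrix (M×Θ×I by ΔT×i×m×X1×X2×X3×X4):
  M: [ 0  0  1  0  2 -1  0]
  Θ: [ 1  0  0  1  1  0  2]
  I: [ 0  1  0 -1  0 -1 -2]
Echelon form has 3 nonzero rows (pivots: ΔT,i,m)
Pivot set = {ΔT,i,m}, free = {X1,X2,X3,X4}
RREF:
  r0: [   1    0    0    1    1    0    2]
  r1: [   0    1    0   -1    0   -1   -2]
  r2: [   0    0    1    0    2   -1    0]
Fix exponent of X2 at 1, X1 at 0, X3 at 0, X4 at 0; solve each RREF row for its pivot's exponent:
  r0: exp(ΔT) + (1)·1 = 0 ⇒ exp(ΔT) = -1
  r1: exp(i) + (0)·1 = 0 ⇒ exp(i) = 0
  r2: exp(m) + (2)·1 = 0 ⇒ exp(m) = -2
Π_2 = ΔT^-1 · m^-2 · X2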